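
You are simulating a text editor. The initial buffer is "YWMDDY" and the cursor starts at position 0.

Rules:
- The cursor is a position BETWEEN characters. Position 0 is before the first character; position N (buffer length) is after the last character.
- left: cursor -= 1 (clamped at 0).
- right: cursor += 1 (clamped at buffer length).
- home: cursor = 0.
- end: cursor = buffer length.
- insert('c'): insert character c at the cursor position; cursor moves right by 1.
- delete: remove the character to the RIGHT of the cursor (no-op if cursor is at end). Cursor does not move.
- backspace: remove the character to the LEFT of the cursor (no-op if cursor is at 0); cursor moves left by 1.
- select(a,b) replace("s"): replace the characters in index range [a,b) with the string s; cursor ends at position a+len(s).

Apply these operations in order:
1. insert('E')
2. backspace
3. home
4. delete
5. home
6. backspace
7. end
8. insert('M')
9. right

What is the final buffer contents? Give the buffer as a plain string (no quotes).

Answer: WMDDYM

Derivation:
After op 1 (insert('E')): buf='EYWMDDY' cursor=1
After op 2 (backspace): buf='YWMDDY' cursor=0
After op 3 (home): buf='YWMDDY' cursor=0
After op 4 (delete): buf='WMDDY' cursor=0
After op 5 (home): buf='WMDDY' cursor=0
After op 6 (backspace): buf='WMDDY' cursor=0
After op 7 (end): buf='WMDDY' cursor=5
After op 8 (insert('M')): buf='WMDDYM' cursor=6
After op 9 (right): buf='WMDDYM' cursor=6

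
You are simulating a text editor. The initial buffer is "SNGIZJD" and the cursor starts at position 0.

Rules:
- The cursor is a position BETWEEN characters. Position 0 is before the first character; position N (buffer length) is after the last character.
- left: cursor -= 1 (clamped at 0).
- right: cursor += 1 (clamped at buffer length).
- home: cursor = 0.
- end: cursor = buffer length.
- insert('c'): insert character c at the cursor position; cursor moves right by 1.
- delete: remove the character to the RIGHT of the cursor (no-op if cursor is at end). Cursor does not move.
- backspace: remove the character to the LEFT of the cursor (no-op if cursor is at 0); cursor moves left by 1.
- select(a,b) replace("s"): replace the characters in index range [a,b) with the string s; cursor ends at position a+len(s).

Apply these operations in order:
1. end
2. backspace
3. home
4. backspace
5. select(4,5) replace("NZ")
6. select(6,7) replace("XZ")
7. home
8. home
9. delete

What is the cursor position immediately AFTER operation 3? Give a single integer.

Answer: 0

Derivation:
After op 1 (end): buf='SNGIZJD' cursor=7
After op 2 (backspace): buf='SNGIZJ' cursor=6
After op 3 (home): buf='SNGIZJ' cursor=0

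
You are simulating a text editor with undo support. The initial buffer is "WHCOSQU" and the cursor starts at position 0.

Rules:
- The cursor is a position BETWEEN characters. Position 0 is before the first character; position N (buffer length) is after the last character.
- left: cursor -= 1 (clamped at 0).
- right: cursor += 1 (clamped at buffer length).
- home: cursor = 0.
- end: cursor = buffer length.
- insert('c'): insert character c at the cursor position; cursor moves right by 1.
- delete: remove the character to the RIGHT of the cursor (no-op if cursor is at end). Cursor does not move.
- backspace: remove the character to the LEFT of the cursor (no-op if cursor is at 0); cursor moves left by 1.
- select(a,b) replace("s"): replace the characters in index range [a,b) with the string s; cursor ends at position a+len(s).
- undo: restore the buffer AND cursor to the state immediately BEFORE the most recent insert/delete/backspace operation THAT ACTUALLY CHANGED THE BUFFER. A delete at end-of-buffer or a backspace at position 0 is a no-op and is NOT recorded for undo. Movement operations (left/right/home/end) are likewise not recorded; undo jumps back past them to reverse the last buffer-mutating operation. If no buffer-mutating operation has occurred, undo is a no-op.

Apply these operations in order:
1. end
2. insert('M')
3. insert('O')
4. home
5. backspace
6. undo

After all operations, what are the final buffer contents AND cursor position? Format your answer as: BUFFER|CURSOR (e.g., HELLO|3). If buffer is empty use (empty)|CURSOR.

Answer: WHCOSQUM|8

Derivation:
After op 1 (end): buf='WHCOSQU' cursor=7
After op 2 (insert('M')): buf='WHCOSQUM' cursor=8
After op 3 (insert('O')): buf='WHCOSQUMO' cursor=9
After op 4 (home): buf='WHCOSQUMO' cursor=0
After op 5 (backspace): buf='WHCOSQUMO' cursor=0
After op 6 (undo): buf='WHCOSQUM' cursor=8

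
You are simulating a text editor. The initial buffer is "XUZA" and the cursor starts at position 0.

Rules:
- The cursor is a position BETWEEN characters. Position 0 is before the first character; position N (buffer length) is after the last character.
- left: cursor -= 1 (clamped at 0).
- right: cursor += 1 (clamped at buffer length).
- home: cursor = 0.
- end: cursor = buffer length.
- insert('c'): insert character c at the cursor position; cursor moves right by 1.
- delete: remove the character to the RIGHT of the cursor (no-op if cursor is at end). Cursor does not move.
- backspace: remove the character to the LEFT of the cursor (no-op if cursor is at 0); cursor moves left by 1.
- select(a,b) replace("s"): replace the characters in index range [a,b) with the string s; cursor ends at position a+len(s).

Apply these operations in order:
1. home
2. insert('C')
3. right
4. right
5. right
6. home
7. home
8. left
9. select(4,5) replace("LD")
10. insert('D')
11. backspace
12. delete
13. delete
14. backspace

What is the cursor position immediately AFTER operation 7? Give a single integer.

After op 1 (home): buf='XUZA' cursor=0
After op 2 (insert('C')): buf='CXUZA' cursor=1
After op 3 (right): buf='CXUZA' cursor=2
After op 4 (right): buf='CXUZA' cursor=3
After op 5 (right): buf='CXUZA' cursor=4
After op 6 (home): buf='CXUZA' cursor=0
After op 7 (home): buf='CXUZA' cursor=0

Answer: 0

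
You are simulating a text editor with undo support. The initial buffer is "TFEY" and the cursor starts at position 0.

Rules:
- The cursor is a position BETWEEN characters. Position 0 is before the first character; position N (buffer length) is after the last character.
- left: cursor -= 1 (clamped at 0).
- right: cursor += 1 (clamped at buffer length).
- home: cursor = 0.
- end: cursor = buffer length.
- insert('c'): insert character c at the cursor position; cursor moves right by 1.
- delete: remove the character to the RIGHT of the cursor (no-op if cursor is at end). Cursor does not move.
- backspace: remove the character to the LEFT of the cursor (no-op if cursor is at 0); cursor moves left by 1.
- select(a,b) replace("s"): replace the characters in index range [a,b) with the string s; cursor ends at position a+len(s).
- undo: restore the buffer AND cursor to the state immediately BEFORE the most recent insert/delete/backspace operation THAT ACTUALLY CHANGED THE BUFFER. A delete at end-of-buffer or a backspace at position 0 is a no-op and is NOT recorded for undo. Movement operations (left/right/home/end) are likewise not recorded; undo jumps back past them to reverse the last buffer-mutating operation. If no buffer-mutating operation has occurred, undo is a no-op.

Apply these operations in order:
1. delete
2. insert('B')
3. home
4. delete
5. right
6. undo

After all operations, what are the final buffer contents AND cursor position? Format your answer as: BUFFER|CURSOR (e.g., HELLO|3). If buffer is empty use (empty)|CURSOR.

After op 1 (delete): buf='FEY' cursor=0
After op 2 (insert('B')): buf='BFEY' cursor=1
After op 3 (home): buf='BFEY' cursor=0
After op 4 (delete): buf='FEY' cursor=0
After op 5 (right): buf='FEY' cursor=1
After op 6 (undo): buf='BFEY' cursor=0

Answer: BFEY|0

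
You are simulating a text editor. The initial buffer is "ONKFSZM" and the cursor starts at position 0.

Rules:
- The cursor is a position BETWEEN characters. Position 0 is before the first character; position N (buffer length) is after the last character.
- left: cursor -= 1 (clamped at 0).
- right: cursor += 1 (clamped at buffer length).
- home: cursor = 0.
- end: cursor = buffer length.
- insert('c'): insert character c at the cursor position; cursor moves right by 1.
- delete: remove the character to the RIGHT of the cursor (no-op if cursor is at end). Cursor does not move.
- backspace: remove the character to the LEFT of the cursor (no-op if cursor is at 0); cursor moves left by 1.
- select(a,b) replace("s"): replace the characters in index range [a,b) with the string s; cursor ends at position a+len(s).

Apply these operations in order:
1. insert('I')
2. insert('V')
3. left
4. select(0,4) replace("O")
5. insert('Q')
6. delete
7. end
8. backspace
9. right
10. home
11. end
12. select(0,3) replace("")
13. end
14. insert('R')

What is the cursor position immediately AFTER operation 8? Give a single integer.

Answer: 5

Derivation:
After op 1 (insert('I')): buf='IONKFSZM' cursor=1
After op 2 (insert('V')): buf='IVONKFSZM' cursor=2
After op 3 (left): buf='IVONKFSZM' cursor=1
After op 4 (select(0,4) replace("O")): buf='OKFSZM' cursor=1
After op 5 (insert('Q')): buf='OQKFSZM' cursor=2
After op 6 (delete): buf='OQFSZM' cursor=2
After op 7 (end): buf='OQFSZM' cursor=6
After op 8 (backspace): buf='OQFSZ' cursor=5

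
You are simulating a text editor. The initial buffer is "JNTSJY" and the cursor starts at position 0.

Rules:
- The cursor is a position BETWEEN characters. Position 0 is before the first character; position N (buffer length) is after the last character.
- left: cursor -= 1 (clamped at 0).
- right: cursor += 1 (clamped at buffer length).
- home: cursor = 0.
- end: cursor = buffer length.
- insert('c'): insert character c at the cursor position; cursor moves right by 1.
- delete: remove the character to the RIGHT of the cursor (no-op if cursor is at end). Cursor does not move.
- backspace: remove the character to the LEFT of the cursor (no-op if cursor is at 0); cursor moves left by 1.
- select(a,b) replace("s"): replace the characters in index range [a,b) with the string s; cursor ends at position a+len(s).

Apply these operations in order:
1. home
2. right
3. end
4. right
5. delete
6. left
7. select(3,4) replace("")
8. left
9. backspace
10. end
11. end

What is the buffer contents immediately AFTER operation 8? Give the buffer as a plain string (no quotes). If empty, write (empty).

Answer: JNTJY

Derivation:
After op 1 (home): buf='JNTSJY' cursor=0
After op 2 (right): buf='JNTSJY' cursor=1
After op 3 (end): buf='JNTSJY' cursor=6
After op 4 (right): buf='JNTSJY' cursor=6
After op 5 (delete): buf='JNTSJY' cursor=6
After op 6 (left): buf='JNTSJY' cursor=5
After op 7 (select(3,4) replace("")): buf='JNTJY' cursor=3
After op 8 (left): buf='JNTJY' cursor=2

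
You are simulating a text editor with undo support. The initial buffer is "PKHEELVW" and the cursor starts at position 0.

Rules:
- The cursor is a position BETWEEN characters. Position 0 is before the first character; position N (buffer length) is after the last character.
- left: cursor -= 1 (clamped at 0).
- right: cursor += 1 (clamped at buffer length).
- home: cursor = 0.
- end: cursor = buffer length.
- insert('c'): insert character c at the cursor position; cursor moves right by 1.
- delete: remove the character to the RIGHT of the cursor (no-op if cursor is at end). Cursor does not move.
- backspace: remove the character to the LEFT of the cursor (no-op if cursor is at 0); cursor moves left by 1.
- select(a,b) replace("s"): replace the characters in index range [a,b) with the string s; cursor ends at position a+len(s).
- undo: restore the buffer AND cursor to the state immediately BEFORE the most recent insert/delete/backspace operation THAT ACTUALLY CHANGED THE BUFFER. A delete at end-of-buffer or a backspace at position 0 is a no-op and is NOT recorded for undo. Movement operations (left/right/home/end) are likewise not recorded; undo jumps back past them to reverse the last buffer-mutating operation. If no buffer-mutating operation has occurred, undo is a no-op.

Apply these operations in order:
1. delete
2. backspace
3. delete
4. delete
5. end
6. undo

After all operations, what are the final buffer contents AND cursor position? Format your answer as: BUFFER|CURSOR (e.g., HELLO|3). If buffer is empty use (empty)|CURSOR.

After op 1 (delete): buf='KHEELVW' cursor=0
After op 2 (backspace): buf='KHEELVW' cursor=0
After op 3 (delete): buf='HEELVW' cursor=0
After op 4 (delete): buf='EELVW' cursor=0
After op 5 (end): buf='EELVW' cursor=5
After op 6 (undo): buf='HEELVW' cursor=0

Answer: HEELVW|0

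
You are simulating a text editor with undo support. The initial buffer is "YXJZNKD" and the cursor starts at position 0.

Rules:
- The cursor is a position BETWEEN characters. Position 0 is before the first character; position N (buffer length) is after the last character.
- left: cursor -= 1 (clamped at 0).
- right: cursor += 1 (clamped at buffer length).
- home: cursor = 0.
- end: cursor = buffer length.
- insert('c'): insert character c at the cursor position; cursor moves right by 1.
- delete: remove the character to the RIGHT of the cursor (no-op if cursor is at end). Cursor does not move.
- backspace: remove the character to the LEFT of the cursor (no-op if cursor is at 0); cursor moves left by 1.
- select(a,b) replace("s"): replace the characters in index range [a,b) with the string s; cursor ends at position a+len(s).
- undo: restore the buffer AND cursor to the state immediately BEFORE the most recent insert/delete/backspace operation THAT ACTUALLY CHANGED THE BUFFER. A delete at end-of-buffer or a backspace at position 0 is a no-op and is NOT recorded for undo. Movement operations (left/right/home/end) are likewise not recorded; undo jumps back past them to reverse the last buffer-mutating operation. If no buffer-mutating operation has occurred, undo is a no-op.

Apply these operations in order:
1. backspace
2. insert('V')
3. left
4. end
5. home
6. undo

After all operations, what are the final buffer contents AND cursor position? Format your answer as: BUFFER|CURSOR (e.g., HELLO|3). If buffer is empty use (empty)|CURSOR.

Answer: YXJZNKD|0

Derivation:
After op 1 (backspace): buf='YXJZNKD' cursor=0
After op 2 (insert('V')): buf='VYXJZNKD' cursor=1
After op 3 (left): buf='VYXJZNKD' cursor=0
After op 4 (end): buf='VYXJZNKD' cursor=8
After op 5 (home): buf='VYXJZNKD' cursor=0
After op 6 (undo): buf='YXJZNKD' cursor=0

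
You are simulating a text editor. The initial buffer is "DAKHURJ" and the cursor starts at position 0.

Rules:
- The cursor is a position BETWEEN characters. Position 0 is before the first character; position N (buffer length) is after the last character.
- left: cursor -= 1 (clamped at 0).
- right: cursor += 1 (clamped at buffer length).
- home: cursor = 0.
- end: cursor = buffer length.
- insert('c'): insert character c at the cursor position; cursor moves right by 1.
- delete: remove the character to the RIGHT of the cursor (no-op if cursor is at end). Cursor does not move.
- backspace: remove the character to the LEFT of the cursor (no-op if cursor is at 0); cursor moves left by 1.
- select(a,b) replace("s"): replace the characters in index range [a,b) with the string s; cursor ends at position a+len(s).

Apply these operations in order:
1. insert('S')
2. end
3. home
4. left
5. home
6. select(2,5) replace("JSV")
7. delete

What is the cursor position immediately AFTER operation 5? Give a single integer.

Answer: 0

Derivation:
After op 1 (insert('S')): buf='SDAKHURJ' cursor=1
After op 2 (end): buf='SDAKHURJ' cursor=8
After op 3 (home): buf='SDAKHURJ' cursor=0
After op 4 (left): buf='SDAKHURJ' cursor=0
After op 5 (home): buf='SDAKHURJ' cursor=0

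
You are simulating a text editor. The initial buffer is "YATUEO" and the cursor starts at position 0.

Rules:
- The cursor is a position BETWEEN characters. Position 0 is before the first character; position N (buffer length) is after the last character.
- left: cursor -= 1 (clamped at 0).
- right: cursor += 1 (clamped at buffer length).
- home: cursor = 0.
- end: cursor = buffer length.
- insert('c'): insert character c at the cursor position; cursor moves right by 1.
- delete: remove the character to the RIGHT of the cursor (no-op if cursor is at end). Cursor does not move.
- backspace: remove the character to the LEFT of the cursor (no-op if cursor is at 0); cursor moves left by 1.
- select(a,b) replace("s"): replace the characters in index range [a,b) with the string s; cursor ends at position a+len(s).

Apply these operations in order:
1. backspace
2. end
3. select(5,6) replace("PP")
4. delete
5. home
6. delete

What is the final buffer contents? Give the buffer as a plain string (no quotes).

Answer: ATUEPP

Derivation:
After op 1 (backspace): buf='YATUEO' cursor=0
After op 2 (end): buf='YATUEO' cursor=6
After op 3 (select(5,6) replace("PP")): buf='YATUEPP' cursor=7
After op 4 (delete): buf='YATUEPP' cursor=7
After op 5 (home): buf='YATUEPP' cursor=0
After op 6 (delete): buf='ATUEPP' cursor=0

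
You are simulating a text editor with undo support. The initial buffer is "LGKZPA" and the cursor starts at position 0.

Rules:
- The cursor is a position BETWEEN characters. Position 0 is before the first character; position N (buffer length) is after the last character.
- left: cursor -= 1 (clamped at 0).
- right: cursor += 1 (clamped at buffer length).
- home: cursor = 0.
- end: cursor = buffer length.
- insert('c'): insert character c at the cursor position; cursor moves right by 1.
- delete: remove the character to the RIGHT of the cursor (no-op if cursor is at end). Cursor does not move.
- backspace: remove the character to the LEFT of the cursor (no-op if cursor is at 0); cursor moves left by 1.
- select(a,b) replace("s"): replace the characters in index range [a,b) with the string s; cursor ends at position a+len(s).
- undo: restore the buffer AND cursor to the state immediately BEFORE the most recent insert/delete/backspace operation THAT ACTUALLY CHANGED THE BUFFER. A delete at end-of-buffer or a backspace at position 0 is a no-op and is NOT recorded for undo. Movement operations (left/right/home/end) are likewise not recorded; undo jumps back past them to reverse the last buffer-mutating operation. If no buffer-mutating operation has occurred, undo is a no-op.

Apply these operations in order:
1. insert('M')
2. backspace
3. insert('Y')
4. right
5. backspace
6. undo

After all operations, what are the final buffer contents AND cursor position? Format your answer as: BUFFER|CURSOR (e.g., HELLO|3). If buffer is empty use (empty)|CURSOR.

Answer: YLGKZPA|2

Derivation:
After op 1 (insert('M')): buf='MLGKZPA' cursor=1
After op 2 (backspace): buf='LGKZPA' cursor=0
After op 3 (insert('Y')): buf='YLGKZPA' cursor=1
After op 4 (right): buf='YLGKZPA' cursor=2
After op 5 (backspace): buf='YGKZPA' cursor=1
After op 6 (undo): buf='YLGKZPA' cursor=2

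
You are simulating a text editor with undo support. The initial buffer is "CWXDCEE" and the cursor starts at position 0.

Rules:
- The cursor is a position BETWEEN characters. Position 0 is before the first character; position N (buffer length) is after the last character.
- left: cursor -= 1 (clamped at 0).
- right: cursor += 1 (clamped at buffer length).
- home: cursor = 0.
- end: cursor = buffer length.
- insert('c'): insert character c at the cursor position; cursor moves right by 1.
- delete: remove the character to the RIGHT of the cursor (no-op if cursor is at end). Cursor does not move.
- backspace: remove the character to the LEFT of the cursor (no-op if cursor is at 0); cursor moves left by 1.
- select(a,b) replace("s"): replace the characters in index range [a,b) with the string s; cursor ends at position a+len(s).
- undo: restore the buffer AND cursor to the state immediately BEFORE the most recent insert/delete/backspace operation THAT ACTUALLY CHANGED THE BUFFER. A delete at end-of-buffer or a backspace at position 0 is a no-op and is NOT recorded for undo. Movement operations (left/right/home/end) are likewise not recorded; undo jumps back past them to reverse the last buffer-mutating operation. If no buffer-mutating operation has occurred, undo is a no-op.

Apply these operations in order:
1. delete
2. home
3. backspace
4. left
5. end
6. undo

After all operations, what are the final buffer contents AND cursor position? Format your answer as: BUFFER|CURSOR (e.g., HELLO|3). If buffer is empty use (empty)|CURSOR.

After op 1 (delete): buf='WXDCEE' cursor=0
After op 2 (home): buf='WXDCEE' cursor=0
After op 3 (backspace): buf='WXDCEE' cursor=0
After op 4 (left): buf='WXDCEE' cursor=0
After op 5 (end): buf='WXDCEE' cursor=6
After op 6 (undo): buf='CWXDCEE' cursor=0

Answer: CWXDCEE|0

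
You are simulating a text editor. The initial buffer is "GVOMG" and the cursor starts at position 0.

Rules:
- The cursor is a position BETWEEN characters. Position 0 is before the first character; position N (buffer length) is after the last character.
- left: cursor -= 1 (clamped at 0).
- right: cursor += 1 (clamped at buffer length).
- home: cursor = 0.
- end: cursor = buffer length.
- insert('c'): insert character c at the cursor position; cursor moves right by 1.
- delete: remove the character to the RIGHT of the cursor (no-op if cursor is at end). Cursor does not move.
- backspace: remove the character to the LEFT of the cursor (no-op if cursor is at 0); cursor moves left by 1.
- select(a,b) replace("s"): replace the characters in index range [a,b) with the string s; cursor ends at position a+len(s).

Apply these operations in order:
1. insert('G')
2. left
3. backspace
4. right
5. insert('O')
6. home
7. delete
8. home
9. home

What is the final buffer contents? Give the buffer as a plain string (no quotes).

After op 1 (insert('G')): buf='GGVOMG' cursor=1
After op 2 (left): buf='GGVOMG' cursor=0
After op 3 (backspace): buf='GGVOMG' cursor=0
After op 4 (right): buf='GGVOMG' cursor=1
After op 5 (insert('O')): buf='GOGVOMG' cursor=2
After op 6 (home): buf='GOGVOMG' cursor=0
After op 7 (delete): buf='OGVOMG' cursor=0
After op 8 (home): buf='OGVOMG' cursor=0
After op 9 (home): buf='OGVOMG' cursor=0

Answer: OGVOMG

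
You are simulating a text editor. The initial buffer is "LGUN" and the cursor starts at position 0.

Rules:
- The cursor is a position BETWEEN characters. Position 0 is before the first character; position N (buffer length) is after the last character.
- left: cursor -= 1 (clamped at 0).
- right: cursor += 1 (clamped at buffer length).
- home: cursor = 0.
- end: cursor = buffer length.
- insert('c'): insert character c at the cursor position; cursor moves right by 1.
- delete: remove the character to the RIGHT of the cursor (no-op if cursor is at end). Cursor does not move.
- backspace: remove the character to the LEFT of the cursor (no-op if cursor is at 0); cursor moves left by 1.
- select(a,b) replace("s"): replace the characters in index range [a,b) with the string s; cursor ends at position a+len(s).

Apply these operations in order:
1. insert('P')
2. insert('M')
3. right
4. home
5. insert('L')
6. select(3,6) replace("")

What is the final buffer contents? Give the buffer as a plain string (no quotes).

Answer: LPMN

Derivation:
After op 1 (insert('P')): buf='PLGUN' cursor=1
After op 2 (insert('M')): buf='PMLGUN' cursor=2
After op 3 (right): buf='PMLGUN' cursor=3
After op 4 (home): buf='PMLGUN' cursor=0
After op 5 (insert('L')): buf='LPMLGUN' cursor=1
After op 6 (select(3,6) replace("")): buf='LPMN' cursor=3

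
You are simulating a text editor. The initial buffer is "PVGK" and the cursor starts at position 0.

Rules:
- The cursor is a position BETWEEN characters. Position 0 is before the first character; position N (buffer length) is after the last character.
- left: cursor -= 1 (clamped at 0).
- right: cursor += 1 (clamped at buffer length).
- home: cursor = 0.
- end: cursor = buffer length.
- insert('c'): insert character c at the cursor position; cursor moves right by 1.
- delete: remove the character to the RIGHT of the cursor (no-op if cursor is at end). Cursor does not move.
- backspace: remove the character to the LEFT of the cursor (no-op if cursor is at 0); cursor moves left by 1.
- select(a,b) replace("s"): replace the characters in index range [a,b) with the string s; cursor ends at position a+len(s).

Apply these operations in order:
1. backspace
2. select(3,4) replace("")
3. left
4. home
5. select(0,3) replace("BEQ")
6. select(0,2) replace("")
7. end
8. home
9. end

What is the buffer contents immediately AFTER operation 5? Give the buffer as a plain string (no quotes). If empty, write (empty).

After op 1 (backspace): buf='PVGK' cursor=0
After op 2 (select(3,4) replace("")): buf='PVG' cursor=3
After op 3 (left): buf='PVG' cursor=2
After op 4 (home): buf='PVG' cursor=0
After op 5 (select(0,3) replace("BEQ")): buf='BEQ' cursor=3

Answer: BEQ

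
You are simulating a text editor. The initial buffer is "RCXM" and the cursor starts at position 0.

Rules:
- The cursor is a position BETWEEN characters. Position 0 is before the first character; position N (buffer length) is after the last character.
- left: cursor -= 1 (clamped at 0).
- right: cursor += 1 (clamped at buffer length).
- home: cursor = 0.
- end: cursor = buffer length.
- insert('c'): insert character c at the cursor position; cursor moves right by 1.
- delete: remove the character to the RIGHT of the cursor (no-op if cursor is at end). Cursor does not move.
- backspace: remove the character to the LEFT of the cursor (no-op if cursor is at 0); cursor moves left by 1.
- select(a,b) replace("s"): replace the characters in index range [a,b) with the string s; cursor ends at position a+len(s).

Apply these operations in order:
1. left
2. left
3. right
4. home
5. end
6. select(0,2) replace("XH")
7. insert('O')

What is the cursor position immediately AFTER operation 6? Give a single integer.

Answer: 2

Derivation:
After op 1 (left): buf='RCXM' cursor=0
After op 2 (left): buf='RCXM' cursor=0
After op 3 (right): buf='RCXM' cursor=1
After op 4 (home): buf='RCXM' cursor=0
After op 5 (end): buf='RCXM' cursor=4
After op 6 (select(0,2) replace("XH")): buf='XHXM' cursor=2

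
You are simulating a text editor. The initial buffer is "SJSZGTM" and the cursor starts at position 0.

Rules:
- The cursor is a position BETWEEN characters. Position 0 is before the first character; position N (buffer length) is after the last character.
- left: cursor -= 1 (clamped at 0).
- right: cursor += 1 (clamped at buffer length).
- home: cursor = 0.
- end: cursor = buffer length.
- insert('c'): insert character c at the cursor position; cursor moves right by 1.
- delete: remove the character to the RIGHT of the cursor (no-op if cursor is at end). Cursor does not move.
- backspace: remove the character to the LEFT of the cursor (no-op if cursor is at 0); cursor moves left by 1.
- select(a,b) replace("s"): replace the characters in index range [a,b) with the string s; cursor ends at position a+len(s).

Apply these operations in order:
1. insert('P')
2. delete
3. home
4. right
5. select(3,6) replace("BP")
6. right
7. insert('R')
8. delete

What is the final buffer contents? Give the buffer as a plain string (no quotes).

After op 1 (insert('P')): buf='PSJSZGTM' cursor=1
After op 2 (delete): buf='PJSZGTM' cursor=1
After op 3 (home): buf='PJSZGTM' cursor=0
After op 4 (right): buf='PJSZGTM' cursor=1
After op 5 (select(3,6) replace("BP")): buf='PJSBPM' cursor=5
After op 6 (right): buf='PJSBPM' cursor=6
After op 7 (insert('R')): buf='PJSBPMR' cursor=7
After op 8 (delete): buf='PJSBPMR' cursor=7

Answer: PJSBPMR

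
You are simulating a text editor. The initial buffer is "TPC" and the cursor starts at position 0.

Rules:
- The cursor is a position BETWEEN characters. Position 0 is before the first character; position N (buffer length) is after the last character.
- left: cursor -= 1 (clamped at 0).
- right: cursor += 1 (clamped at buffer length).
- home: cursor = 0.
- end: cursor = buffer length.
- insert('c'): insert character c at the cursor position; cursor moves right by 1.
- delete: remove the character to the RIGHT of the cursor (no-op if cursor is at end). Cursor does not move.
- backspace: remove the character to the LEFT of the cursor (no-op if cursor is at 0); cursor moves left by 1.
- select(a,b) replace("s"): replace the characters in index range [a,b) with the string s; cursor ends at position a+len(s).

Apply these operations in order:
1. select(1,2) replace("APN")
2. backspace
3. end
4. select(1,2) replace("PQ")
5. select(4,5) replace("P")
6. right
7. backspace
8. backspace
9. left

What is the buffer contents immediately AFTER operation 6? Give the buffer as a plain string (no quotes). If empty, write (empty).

After op 1 (select(1,2) replace("APN")): buf='TAPNC' cursor=4
After op 2 (backspace): buf='TAPC' cursor=3
After op 3 (end): buf='TAPC' cursor=4
After op 4 (select(1,2) replace("PQ")): buf='TPQPC' cursor=3
After op 5 (select(4,5) replace("P")): buf='TPQPP' cursor=5
After op 6 (right): buf='TPQPP' cursor=5

Answer: TPQPP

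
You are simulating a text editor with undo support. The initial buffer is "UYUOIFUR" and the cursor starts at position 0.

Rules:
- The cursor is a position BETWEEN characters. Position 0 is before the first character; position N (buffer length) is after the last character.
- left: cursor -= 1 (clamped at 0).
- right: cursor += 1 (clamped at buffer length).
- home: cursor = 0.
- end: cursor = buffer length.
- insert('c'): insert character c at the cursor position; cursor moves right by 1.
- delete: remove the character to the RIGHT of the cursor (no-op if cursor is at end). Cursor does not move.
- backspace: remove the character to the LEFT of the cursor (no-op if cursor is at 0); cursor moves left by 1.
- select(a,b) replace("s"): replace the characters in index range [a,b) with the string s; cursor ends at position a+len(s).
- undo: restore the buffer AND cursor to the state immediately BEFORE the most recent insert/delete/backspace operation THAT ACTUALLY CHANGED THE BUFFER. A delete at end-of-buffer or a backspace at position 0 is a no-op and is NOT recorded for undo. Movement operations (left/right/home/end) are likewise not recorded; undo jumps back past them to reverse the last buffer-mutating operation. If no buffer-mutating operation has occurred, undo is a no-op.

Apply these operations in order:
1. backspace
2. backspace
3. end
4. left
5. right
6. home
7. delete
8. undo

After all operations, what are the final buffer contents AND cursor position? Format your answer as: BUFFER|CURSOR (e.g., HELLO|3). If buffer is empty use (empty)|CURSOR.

After op 1 (backspace): buf='UYUOIFUR' cursor=0
After op 2 (backspace): buf='UYUOIFUR' cursor=0
After op 3 (end): buf='UYUOIFUR' cursor=8
After op 4 (left): buf='UYUOIFUR' cursor=7
After op 5 (right): buf='UYUOIFUR' cursor=8
After op 6 (home): buf='UYUOIFUR' cursor=0
After op 7 (delete): buf='YUOIFUR' cursor=0
After op 8 (undo): buf='UYUOIFUR' cursor=0

Answer: UYUOIFUR|0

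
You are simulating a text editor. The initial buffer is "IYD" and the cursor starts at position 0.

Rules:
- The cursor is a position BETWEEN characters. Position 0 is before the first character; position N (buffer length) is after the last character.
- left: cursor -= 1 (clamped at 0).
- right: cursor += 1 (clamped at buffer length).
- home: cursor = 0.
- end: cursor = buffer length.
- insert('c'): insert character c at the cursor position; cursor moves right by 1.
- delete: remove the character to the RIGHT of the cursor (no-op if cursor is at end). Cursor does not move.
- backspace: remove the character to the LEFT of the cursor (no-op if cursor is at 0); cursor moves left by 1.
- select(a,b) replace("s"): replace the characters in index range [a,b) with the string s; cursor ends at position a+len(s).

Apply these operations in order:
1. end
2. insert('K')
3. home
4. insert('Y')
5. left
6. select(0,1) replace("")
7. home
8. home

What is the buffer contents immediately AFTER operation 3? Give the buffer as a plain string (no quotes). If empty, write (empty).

Answer: IYDK

Derivation:
After op 1 (end): buf='IYD' cursor=3
After op 2 (insert('K')): buf='IYDK' cursor=4
After op 3 (home): buf='IYDK' cursor=0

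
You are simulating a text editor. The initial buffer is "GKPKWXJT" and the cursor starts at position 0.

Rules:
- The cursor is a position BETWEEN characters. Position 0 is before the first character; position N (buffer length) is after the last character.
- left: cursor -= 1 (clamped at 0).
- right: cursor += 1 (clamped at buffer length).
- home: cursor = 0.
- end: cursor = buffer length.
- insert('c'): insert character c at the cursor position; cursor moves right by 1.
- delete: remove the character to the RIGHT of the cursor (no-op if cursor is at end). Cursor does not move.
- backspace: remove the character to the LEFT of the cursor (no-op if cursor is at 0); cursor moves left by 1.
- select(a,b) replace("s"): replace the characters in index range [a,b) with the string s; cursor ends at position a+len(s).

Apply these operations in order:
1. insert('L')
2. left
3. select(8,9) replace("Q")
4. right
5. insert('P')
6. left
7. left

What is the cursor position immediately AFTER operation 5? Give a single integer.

Answer: 10

Derivation:
After op 1 (insert('L')): buf='LGKPKWXJT' cursor=1
After op 2 (left): buf='LGKPKWXJT' cursor=0
After op 3 (select(8,9) replace("Q")): buf='LGKPKWXJQ' cursor=9
After op 4 (right): buf='LGKPKWXJQ' cursor=9
After op 5 (insert('P')): buf='LGKPKWXJQP' cursor=10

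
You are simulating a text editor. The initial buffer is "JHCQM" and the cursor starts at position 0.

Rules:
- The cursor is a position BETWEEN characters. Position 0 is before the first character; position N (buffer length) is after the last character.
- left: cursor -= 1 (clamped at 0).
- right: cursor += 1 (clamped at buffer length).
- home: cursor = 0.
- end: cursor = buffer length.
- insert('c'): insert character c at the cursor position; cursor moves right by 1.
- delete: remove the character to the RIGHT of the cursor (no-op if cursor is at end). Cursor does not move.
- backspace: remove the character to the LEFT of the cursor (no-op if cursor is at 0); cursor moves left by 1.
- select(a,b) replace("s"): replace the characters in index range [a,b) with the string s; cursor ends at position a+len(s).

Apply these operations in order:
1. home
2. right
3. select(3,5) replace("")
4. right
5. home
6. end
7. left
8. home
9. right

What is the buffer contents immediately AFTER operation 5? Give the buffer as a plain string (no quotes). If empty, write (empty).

After op 1 (home): buf='JHCQM' cursor=0
After op 2 (right): buf='JHCQM' cursor=1
After op 3 (select(3,5) replace("")): buf='JHC' cursor=3
After op 4 (right): buf='JHC' cursor=3
After op 5 (home): buf='JHC' cursor=0

Answer: JHC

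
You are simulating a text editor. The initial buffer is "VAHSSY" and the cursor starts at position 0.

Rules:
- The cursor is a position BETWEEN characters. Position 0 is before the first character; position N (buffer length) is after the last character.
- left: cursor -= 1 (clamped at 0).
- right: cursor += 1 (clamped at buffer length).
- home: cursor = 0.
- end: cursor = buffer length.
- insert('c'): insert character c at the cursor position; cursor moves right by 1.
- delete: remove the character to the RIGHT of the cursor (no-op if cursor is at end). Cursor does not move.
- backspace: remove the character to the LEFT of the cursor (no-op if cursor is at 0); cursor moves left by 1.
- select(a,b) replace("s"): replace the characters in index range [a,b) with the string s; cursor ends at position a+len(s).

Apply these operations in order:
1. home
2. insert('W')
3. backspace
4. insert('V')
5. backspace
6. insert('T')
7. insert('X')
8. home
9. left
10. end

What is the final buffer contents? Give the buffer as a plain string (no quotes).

Answer: TXVAHSSY

Derivation:
After op 1 (home): buf='VAHSSY' cursor=0
After op 2 (insert('W')): buf='WVAHSSY' cursor=1
After op 3 (backspace): buf='VAHSSY' cursor=0
After op 4 (insert('V')): buf='VVAHSSY' cursor=1
After op 5 (backspace): buf='VAHSSY' cursor=0
After op 6 (insert('T')): buf='TVAHSSY' cursor=1
After op 7 (insert('X')): buf='TXVAHSSY' cursor=2
After op 8 (home): buf='TXVAHSSY' cursor=0
After op 9 (left): buf='TXVAHSSY' cursor=0
After op 10 (end): buf='TXVAHSSY' cursor=8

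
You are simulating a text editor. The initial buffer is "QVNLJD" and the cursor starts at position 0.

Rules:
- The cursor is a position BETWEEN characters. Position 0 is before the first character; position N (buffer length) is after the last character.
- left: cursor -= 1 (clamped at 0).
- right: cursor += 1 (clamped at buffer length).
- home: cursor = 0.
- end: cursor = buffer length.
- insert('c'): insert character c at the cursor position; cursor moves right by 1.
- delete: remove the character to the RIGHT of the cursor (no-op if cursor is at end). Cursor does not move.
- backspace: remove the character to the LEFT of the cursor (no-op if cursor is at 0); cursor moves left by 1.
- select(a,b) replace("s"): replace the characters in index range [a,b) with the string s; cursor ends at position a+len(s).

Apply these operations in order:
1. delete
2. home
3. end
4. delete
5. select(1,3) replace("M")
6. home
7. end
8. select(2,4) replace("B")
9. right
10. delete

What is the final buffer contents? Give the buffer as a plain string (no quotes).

After op 1 (delete): buf='VNLJD' cursor=0
After op 2 (home): buf='VNLJD' cursor=0
After op 3 (end): buf='VNLJD' cursor=5
After op 4 (delete): buf='VNLJD' cursor=5
After op 5 (select(1,3) replace("M")): buf='VMJD' cursor=2
After op 6 (home): buf='VMJD' cursor=0
After op 7 (end): buf='VMJD' cursor=4
After op 8 (select(2,4) replace("B")): buf='VMB' cursor=3
After op 9 (right): buf='VMB' cursor=3
After op 10 (delete): buf='VMB' cursor=3

Answer: VMB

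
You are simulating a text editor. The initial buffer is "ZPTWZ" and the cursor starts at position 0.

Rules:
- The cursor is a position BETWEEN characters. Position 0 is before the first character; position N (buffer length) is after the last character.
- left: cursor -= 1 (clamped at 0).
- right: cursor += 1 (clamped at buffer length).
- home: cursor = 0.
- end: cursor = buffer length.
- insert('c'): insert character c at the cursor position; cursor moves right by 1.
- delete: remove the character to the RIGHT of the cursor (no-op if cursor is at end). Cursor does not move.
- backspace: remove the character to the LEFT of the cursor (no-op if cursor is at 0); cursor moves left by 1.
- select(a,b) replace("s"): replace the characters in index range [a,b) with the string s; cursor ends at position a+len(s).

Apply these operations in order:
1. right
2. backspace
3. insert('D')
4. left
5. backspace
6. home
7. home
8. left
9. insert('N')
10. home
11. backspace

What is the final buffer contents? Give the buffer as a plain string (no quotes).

After op 1 (right): buf='ZPTWZ' cursor=1
After op 2 (backspace): buf='PTWZ' cursor=0
After op 3 (insert('D')): buf='DPTWZ' cursor=1
After op 4 (left): buf='DPTWZ' cursor=0
After op 5 (backspace): buf='DPTWZ' cursor=0
After op 6 (home): buf='DPTWZ' cursor=0
After op 7 (home): buf='DPTWZ' cursor=0
After op 8 (left): buf='DPTWZ' cursor=0
After op 9 (insert('N')): buf='NDPTWZ' cursor=1
After op 10 (home): buf='NDPTWZ' cursor=0
After op 11 (backspace): buf='NDPTWZ' cursor=0

Answer: NDPTWZ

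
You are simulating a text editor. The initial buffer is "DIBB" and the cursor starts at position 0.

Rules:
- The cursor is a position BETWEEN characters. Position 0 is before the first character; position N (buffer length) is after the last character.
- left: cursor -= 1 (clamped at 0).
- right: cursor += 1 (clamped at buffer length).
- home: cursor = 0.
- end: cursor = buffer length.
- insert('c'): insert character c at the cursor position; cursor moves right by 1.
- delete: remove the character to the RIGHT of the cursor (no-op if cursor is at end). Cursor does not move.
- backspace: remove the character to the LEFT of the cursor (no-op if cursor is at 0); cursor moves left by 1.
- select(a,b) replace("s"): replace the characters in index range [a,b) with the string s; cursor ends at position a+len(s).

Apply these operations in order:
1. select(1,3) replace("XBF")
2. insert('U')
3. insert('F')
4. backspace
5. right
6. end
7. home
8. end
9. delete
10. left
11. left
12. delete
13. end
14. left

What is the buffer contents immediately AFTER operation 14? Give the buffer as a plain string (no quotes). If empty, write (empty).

Answer: DXBFB

Derivation:
After op 1 (select(1,3) replace("XBF")): buf='DXBFB' cursor=4
After op 2 (insert('U')): buf='DXBFUB' cursor=5
After op 3 (insert('F')): buf='DXBFUFB' cursor=6
After op 4 (backspace): buf='DXBFUB' cursor=5
After op 5 (right): buf='DXBFUB' cursor=6
After op 6 (end): buf='DXBFUB' cursor=6
After op 7 (home): buf='DXBFUB' cursor=0
After op 8 (end): buf='DXBFUB' cursor=6
After op 9 (delete): buf='DXBFUB' cursor=6
After op 10 (left): buf='DXBFUB' cursor=5
After op 11 (left): buf='DXBFUB' cursor=4
After op 12 (delete): buf='DXBFB' cursor=4
After op 13 (end): buf='DXBFB' cursor=5
After op 14 (left): buf='DXBFB' cursor=4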